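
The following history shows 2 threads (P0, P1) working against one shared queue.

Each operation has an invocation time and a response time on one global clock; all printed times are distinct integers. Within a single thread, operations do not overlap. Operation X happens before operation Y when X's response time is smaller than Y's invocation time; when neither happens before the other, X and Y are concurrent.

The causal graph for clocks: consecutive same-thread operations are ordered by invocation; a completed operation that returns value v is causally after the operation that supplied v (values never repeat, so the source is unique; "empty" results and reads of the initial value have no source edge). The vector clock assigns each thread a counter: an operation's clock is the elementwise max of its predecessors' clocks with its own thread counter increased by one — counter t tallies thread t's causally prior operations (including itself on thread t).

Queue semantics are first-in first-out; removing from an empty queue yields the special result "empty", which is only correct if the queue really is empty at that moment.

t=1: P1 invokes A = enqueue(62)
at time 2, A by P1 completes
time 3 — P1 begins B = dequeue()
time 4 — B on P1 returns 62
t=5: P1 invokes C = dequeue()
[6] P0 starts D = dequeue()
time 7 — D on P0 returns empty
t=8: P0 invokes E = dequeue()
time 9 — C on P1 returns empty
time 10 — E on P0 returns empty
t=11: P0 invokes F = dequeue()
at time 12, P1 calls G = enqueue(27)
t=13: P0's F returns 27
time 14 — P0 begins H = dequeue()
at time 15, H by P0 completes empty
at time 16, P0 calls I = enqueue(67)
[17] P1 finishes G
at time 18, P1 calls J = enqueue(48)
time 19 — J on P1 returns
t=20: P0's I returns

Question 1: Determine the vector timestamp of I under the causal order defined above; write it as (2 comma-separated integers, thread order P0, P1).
(5, 4)

A (invocation 1): nothing precedes it; P1's component alone gives (0, 1)
D (invocation 6): nothing precedes it; P0's component alone gives (1, 0)
B, invoked 3, takes VC(A)=(0, 1) under max, adds 1 for P1 → (0, 2)
E, invoked 8, takes VC(D)=(1, 0) under max, adds 1 for P0 → (2, 0)
C, invoked 5, takes VC(B)=(0, 2) under max, adds 1 for P1 → (0, 3)
G, invoked 12, takes VC(C)=(0, 3) under max, adds 1 for P1 → (0, 4)
J, invoked 18, takes VC(G)=(0, 4) under max, adds 1 for P1 → (0, 5)
F, invoked 11, takes VC(E)=(2, 0), VC(G)=(0, 4) under max, adds 1 for P0 → (3, 4)
H, invoked 14, takes VC(F)=(3, 4) under max, adds 1 for P0 → (4, 4)
I, invoked 16, takes VC(H)=(4, 4) under max, adds 1 for P0 → (5, 4)
target: VC(I) = (5, 4)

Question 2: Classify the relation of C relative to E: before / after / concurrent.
concurrent

C spans [5,9], E spans [8,10]
the intervals overlap in both directions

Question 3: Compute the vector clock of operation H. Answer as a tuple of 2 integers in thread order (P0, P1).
(4, 4)

no predecessors for A (invoked 1): P1 increments from zero → (0, 1)
no predecessors for D (invoked 6): P0 increments from zero → (1, 0)
invoked at 3, B merges VC(A)=(0, 1) and bumps P1's slot → (0, 2)
invoked at 8, E merges VC(D)=(1, 0) and bumps P0's slot → (2, 0)
invoked at 5, C merges VC(B)=(0, 2) and bumps P1's slot → (0, 3)
invoked at 12, G merges VC(C)=(0, 3) and bumps P1's slot → (0, 4)
invoked at 18, J merges VC(G)=(0, 4) and bumps P1's slot → (0, 5)
invoked at 11, F merges VC(E)=(2, 0), VC(G)=(0, 4) and bumps P0's slot → (3, 4)
invoked at 14, H merges VC(F)=(3, 4) and bumps P0's slot → (4, 4)
invoked at 16, I merges VC(H)=(4, 4) and bumps P0's slot → (5, 4)
target: VC(H) = (4, 4)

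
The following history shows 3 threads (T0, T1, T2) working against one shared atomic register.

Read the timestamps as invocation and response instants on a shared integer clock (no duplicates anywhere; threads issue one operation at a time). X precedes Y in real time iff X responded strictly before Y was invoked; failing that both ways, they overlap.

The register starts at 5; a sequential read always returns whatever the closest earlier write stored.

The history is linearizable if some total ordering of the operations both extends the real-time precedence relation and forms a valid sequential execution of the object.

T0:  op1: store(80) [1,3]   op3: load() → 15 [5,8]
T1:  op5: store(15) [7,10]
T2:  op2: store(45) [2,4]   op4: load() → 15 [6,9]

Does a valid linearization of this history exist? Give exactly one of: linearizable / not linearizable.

a witness: op1, op2, op5, op3, op4
1. op1 store(80), leaving value 80
2. op2 store(45), leaving value 45
3. op5 store(15), leaving value 15
4. op3 load() → 15, leaving value 15
5. op4 load() → 15, leaving value 15

linearizable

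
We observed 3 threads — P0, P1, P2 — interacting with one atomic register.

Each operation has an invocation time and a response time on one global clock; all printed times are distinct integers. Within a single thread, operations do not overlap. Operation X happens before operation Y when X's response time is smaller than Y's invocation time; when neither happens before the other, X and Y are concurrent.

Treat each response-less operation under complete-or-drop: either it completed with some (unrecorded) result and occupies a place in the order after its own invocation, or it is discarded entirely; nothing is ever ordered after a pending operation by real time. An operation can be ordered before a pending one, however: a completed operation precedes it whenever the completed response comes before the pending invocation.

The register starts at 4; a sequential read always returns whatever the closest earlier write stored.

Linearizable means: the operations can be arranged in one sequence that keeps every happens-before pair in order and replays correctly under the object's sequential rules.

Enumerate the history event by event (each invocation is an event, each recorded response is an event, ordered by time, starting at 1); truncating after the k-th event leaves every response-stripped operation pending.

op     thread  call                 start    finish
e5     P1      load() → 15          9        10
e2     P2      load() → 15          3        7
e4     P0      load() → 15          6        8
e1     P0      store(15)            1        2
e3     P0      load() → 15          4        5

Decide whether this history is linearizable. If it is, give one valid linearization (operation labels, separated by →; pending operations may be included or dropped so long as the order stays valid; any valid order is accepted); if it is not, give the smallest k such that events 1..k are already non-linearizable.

linearizable — witness: e1 → e2 → e3 → e4 → e5

after step 1 (e1 store(15)): value 15
after step 2 (e2 load() → 15): value 15
after step 3 (e3 load() → 15): value 15
after step 4 (e4 load() → 15): value 15
after step 5 (e5 load() → 15): value 15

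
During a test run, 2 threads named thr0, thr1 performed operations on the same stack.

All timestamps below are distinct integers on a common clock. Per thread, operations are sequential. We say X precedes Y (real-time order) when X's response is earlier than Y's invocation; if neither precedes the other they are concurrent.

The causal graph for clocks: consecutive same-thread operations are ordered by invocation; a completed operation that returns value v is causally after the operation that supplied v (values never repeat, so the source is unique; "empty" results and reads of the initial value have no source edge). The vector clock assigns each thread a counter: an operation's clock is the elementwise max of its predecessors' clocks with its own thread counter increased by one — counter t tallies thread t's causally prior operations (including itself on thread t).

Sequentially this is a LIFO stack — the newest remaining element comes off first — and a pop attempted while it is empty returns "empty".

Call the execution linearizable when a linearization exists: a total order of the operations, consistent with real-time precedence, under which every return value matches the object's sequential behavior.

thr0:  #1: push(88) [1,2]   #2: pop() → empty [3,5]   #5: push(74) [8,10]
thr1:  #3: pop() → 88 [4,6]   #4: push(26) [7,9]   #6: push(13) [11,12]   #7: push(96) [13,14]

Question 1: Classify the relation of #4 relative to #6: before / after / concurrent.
before

#4 spans [7,9], #6 spans [11,12]
resp(#4)=9 < inv(#6)=11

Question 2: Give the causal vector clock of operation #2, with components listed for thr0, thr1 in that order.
(2, 0)

root op #1, invoked 1: fresh clock plus thr0's own tick → (1, 0)
merge at #3 (invoked 4): VC(#1)=(1, 0), own-thread bump on thr1 → (1, 1)
merge at #2 (invoked 3): VC(#1)=(1, 0), own-thread bump on thr0 → (2, 0)
merge at #4 (invoked 7): VC(#3)=(1, 1), own-thread bump on thr1 → (1, 2)
merge at #5 (invoked 8): VC(#2)=(2, 0), own-thread bump on thr0 → (3, 0)
merge at #6 (invoked 11): VC(#4)=(1, 2), own-thread bump on thr1 → (1, 3)
merge at #7 (invoked 13): VC(#6)=(1, 3), own-thread bump on thr1 → (1, 4)
target: VC(#2) = (2, 0)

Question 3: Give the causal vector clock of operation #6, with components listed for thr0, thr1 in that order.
(1, 3)

no predecessors for #1 (invoked 1): thr0 increments from zero → (1, 0)
VC(#3, invoked at 4): max of VC(#1)=(1, 0), then +1 on thread thr1 → (1, 1)
VC(#2, invoked at 3): max of VC(#1)=(1, 0), then +1 on thread thr0 → (2, 0)
VC(#4, invoked at 7): max of VC(#3)=(1, 1), then +1 on thread thr1 → (1, 2)
VC(#5, invoked at 8): max of VC(#2)=(2, 0), then +1 on thread thr0 → (3, 0)
VC(#6, invoked at 11): max of VC(#4)=(1, 2), then +1 on thread thr1 → (1, 3)
VC(#7, invoked at 13): max of VC(#6)=(1, 3), then +1 on thread thr1 → (1, 4)
target: VC(#6) = (1, 3)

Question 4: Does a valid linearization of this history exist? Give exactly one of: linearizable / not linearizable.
linearizable

witness order: #1, #3, #2, #4, #5, #6, #7
step 1: #1 push(88) — stack <88>
step 2: #3 pop() → 88 — stack <>
step 3: #2 pop() → empty — stack <>
step 4: #4 push(26) — stack <26>
step 5: #5 push(74) — stack <26,74>
step 6: #6 push(13) — stack <26,74,13>
step 7: #7 push(96) — stack <26,74,13,96>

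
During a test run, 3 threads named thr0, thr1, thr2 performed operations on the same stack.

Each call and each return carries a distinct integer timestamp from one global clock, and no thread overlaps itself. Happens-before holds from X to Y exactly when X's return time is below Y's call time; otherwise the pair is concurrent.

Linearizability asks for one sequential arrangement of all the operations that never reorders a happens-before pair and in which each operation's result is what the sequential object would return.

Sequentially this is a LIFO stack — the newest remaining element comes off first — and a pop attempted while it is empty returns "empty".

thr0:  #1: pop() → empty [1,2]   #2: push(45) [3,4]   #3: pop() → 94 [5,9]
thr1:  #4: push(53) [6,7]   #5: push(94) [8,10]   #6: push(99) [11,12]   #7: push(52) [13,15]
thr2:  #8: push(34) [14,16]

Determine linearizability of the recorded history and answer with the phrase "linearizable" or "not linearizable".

linearizable

witness order: #1, #2, #4, #5, #3, #6, #7, #8
step 1: #1 pop() → empty — stack <>
step 2: #2 push(45) — stack <45>
step 3: #4 push(53) — stack <45,53>
step 4: #5 push(94) — stack <45,53,94>
step 5: #3 pop() → 94 — stack <45,53>
step 6: #6 push(99) — stack <45,53,99>
step 7: #7 push(52) — stack <45,53,99,52>
step 8: #8 push(34) — stack <45,53,99,52,34>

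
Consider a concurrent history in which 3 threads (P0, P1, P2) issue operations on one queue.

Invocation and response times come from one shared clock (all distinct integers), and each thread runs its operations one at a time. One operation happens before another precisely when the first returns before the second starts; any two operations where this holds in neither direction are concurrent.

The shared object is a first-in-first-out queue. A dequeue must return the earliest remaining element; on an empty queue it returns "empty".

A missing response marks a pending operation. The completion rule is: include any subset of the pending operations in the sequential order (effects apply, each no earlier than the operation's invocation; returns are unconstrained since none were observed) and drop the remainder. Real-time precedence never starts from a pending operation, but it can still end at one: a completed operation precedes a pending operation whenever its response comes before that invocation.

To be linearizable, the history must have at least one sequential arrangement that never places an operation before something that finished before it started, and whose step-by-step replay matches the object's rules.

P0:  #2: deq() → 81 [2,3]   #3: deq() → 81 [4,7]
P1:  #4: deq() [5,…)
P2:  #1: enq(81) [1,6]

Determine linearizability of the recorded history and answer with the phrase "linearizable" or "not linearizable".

events 1..6 are fine; event 7 — the response of #3 at time 7 — makes the prefix non-linearizable
3 completed operations, 3 real-time-consistent orders — every queue replay fails
no completion choice of the 1 pending operation (#4) rescues it — every subset was tried
take #1, #2, #3 (pending dropped): step 3 already fails, because #3 deq() → 81 cannot occur there
take #2, #1, #3 (pending dropped): step 1 already fails, because #2 deq() → 81 cannot occur there

not linearizable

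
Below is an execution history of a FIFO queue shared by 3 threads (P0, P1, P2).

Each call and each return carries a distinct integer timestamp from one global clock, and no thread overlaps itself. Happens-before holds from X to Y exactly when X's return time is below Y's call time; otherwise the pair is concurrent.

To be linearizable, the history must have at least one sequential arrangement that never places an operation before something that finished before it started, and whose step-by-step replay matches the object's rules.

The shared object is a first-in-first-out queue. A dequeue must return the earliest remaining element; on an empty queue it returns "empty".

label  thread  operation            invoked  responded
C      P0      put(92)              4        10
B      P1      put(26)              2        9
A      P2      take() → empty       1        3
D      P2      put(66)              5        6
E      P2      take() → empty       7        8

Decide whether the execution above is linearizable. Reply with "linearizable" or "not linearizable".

not linearizable

through event 7 a valid linearization exists; event 8 (E responding at time 8) ends that
the completed operations (3 total) allow one real-time order; the FIFO queue replay rejects it
including or dropping the 2 pending operations (B, C) in any combination fails
sample order A, D, E (pending dropped) stalls at step 3 — E take() → empty has no legal effect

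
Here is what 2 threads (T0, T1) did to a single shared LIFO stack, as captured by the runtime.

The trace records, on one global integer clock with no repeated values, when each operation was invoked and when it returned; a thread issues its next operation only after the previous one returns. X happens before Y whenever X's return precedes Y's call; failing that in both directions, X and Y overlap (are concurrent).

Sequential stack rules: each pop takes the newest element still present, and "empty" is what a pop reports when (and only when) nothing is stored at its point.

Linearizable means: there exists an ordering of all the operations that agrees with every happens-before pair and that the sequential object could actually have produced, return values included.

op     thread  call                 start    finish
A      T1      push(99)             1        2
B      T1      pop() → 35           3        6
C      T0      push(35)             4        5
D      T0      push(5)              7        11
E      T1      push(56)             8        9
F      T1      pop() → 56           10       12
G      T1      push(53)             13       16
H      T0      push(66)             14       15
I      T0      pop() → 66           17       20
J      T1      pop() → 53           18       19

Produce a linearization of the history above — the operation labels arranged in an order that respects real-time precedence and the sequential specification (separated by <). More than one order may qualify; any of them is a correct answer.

step 1: A push(99) — stack <99>
step 2: C push(35) — stack <99,35>
step 3: B pop() → 35 — stack <99>
step 4: D push(5) — stack <99,5>
step 5: E push(56) — stack <99,5,56>
step 6: F pop() → 56 — stack <99,5>
step 7: G push(53) — stack <99,5,53>
step 8: H push(66) — stack <99,5,53,66>
step 9: I pop() → 66 — stack <99,5,53>
step 10: J pop() → 53 — stack <99,5>

A < C < B < D < E < F < G < H < I < J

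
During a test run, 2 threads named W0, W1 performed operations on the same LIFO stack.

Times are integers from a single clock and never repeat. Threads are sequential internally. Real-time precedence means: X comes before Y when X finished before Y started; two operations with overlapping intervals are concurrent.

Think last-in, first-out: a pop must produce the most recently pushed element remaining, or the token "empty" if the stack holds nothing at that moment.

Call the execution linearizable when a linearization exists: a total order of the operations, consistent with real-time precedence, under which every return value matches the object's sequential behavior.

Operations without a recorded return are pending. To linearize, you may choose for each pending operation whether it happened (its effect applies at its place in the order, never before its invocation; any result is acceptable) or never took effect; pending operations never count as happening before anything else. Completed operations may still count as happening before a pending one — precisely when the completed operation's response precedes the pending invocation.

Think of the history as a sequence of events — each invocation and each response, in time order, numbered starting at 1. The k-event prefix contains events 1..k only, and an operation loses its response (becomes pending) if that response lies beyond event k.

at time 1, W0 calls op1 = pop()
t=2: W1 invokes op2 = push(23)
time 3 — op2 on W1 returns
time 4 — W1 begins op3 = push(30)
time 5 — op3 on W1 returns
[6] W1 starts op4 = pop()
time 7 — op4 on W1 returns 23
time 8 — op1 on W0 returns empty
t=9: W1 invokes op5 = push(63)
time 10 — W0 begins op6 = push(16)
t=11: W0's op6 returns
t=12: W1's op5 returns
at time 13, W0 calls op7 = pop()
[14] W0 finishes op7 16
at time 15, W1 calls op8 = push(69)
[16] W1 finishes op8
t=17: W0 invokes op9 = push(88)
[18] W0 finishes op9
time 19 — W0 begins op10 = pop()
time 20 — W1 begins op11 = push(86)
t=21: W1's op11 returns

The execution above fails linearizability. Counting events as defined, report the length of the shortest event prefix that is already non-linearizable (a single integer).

a valid linearization of events 1..7 exists, for instance op2, op3, op1, op4:
after step 1 (op2 push(23)): stack <23>
after step 2 (op3 push(30)): stack <23,30>
after step 3 (op1 pop() (pending, included)): stack <23>
after step 4 (op4 pop() → 23): stack <>
include event 8 — op1 responding at 8 — and every candidate order breaks
e.g. op1, op2, op3, op4: illegal at step 4, since op4 pop() → 23 cannot apply there
e.g. op2, op1, op3, op4: illegal at step 2, since op1 pop() → empty cannot apply there

8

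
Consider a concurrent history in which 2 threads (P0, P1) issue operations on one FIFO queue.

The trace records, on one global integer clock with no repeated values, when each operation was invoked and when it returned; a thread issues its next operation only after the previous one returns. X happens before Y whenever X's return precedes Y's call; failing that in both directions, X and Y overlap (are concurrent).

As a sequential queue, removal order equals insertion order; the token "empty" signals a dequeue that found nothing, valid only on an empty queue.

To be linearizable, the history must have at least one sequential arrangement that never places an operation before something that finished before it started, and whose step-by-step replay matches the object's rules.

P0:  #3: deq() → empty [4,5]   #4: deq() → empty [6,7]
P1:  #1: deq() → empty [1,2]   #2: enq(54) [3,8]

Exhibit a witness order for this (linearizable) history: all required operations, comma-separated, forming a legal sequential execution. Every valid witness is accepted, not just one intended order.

step 1: #1 deq() → empty — queue <>
step 2: #3 deq() → empty — queue <>
step 3: #4 deq() → empty — queue <>
step 4: #2 enq(54) — queue <54>

#1, #3, #4, #2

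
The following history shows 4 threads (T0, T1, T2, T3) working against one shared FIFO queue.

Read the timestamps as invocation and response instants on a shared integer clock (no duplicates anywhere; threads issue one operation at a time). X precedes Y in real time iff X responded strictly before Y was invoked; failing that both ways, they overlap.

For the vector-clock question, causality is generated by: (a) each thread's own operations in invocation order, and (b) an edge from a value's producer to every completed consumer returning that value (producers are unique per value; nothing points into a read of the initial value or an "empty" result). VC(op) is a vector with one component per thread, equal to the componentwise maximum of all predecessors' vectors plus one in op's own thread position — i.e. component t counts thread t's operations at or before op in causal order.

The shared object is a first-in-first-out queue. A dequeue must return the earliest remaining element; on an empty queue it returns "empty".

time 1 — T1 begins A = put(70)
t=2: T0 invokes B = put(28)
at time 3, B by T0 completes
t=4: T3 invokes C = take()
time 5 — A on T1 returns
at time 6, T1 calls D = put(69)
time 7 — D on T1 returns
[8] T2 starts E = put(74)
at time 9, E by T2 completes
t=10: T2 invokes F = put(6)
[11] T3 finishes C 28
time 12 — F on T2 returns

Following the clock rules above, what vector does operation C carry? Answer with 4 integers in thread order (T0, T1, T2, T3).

(1, 0, 0, 1)

no predecessors for E (invoked 8): T2 increments from zero → (0, 0, 1, 0)
no predecessors for A (invoked 1): T1 increments from zero → (0, 1, 0, 0)
no predecessors for B (invoked 2): T0 increments from zero → (1, 0, 0, 0)
from VC(E)=(0, 0, 1, 0), F (invoked 10) maxes components and bumps T2 → (0, 0, 2, 0)
from VC(A)=(0, 1, 0, 0), D (invoked 6) maxes components and bumps T1 → (0, 2, 0, 0)
from VC(B)=(1, 0, 0, 0), C (invoked 4) maxes components and bumps T3 → (1, 0, 0, 1)
target: VC(C) = (1, 0, 0, 1)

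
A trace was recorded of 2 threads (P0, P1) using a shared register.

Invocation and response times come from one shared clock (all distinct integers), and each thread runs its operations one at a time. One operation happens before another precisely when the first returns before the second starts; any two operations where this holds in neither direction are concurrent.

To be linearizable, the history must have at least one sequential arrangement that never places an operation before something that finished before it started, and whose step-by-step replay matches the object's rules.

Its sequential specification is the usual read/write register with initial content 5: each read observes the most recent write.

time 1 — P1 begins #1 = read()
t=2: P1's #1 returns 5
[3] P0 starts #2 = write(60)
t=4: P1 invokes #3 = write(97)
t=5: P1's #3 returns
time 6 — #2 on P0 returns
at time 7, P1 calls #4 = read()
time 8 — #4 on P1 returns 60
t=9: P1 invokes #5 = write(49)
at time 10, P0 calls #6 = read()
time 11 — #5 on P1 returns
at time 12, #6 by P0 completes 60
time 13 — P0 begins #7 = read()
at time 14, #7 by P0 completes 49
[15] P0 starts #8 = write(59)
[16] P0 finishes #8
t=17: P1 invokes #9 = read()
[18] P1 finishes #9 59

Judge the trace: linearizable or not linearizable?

witness order: #1, #3, #2, #4, #6, #5, #7, #8, #9
after step 1 (#1 read() → 5): value 5
after step 2 (#3 write(97)): value 97
after step 3 (#2 write(60)): value 60
after step 4 (#4 read() → 60): value 60
after step 5 (#6 read() → 60): value 60
after step 6 (#5 write(49)): value 49
after step 7 (#7 read() → 49): value 49
after step 8 (#8 write(59)): value 59
after step 9 (#9 read() → 59): value 59

linearizable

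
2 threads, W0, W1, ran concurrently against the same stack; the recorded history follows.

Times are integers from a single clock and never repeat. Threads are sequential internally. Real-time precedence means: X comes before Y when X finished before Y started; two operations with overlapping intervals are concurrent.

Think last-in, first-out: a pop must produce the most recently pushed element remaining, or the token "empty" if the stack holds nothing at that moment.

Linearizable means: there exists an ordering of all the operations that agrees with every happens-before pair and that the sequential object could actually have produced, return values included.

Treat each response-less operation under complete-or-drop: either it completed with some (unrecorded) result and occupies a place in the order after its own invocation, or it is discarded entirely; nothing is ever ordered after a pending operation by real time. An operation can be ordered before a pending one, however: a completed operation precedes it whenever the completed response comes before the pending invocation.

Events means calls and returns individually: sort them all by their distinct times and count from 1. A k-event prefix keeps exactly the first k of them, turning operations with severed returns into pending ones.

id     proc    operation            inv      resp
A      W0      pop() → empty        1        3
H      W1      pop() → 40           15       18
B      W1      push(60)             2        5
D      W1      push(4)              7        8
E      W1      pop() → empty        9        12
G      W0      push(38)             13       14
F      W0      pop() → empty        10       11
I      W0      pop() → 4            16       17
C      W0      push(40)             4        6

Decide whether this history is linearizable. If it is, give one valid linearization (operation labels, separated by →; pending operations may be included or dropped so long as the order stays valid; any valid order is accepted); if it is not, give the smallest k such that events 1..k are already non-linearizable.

already the first 11 events (up to F's response at time 11) admit no linearization; the first 10 still do
every one of the 3 real-time-consistent orders over 5 completed stack ops fails the sequential spec
no escape via the 1 pending operation (E): every completion choice fails
sample order A, B, C, D, F (pending dropped) stalls at step 5 — F pop() → empty has no legal effect
sample order A, C, B, D, F (pending dropped) stalls at step 5 — F pop() → empty has no legal effect

not linearizable — minimal violating prefix: 11 events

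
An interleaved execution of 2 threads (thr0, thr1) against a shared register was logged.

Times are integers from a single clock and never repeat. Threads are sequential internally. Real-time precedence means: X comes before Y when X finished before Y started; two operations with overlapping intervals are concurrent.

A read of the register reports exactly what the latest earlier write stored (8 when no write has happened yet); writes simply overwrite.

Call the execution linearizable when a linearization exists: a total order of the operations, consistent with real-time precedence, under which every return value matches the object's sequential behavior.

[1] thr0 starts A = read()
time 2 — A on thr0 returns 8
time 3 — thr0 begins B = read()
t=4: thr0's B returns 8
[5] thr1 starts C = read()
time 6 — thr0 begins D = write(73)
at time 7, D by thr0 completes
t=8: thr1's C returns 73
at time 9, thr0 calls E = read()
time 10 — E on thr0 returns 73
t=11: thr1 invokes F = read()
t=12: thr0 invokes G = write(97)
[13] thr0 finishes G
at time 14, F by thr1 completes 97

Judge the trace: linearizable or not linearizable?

one valid linearization: A, B, D, C, E, G, F
after step 1 (A read() → 8): value 8
after step 2 (B read() → 8): value 8
after step 3 (D write(73)): value 73
after step 4 (C read() → 73): value 73
after step 5 (E read() → 73): value 73
after step 6 (G write(97)): value 97
after step 7 (F read() → 97): value 97

linearizable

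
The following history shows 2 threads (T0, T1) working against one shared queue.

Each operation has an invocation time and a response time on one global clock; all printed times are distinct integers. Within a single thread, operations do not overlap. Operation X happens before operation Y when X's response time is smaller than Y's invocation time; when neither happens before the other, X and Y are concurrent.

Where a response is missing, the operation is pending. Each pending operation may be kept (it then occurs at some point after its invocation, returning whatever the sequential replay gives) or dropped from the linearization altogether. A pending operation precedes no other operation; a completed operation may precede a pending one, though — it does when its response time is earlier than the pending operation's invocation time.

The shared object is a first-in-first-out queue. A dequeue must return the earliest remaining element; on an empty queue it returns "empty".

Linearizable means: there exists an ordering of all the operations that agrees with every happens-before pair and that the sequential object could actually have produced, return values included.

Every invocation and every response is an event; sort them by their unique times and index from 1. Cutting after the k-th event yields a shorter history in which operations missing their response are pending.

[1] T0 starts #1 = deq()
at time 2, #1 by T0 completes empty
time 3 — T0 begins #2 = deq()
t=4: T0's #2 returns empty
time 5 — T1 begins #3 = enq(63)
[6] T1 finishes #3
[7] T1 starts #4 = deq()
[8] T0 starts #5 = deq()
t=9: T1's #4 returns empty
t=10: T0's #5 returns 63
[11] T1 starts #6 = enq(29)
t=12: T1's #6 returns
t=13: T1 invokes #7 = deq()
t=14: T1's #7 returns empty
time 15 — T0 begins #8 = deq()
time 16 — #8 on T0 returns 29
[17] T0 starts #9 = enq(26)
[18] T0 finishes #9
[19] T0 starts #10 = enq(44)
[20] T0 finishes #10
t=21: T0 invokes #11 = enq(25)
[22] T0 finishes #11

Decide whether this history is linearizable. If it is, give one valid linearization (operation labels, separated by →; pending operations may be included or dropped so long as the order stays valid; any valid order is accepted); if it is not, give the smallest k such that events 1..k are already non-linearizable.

cut after 13 events: linearizable; cut after 14 events (#7 responds, time 14): not linearizable
checked exhaustively: 2 real-time-consistent orders of 7 completed operations, zero legal queue replays
one such order, #1, #2, #3, #4, #5, #6, #7, breaks at step 4 where #4 deq() → empty is illegal
one such order, #1, #2, #3, #5, #4, #6, #7, breaks at step 7 where #7 deq() → empty is illegal

not linearizable — minimal violating prefix: 14 events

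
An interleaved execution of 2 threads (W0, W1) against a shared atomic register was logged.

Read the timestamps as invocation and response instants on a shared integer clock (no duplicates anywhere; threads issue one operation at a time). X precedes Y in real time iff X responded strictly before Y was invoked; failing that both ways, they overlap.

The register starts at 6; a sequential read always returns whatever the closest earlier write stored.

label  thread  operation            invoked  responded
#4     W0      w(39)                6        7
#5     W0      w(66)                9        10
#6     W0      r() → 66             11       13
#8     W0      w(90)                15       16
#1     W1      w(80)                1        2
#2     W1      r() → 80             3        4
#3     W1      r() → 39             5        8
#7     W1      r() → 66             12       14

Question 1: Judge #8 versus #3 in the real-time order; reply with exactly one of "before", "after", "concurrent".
#8 spans [15,16], #3 spans [5,8]
resp(#3)=8 < inv(#8)=15

after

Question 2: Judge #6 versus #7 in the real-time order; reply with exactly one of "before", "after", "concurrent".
#6 spans [11,13], #7 spans [12,14]
the intervals overlap in both directions

concurrent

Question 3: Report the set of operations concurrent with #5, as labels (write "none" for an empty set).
#5 runs from 9 to 10; window-overlapping ops are concurrent
#1 [1,2]: before
#2 [3,4]: before
#3 [5,8]: before
#4 [6,7]: before
#6 [11,13]: after
#7 [12,14]: after
#8 [15,16]: after

none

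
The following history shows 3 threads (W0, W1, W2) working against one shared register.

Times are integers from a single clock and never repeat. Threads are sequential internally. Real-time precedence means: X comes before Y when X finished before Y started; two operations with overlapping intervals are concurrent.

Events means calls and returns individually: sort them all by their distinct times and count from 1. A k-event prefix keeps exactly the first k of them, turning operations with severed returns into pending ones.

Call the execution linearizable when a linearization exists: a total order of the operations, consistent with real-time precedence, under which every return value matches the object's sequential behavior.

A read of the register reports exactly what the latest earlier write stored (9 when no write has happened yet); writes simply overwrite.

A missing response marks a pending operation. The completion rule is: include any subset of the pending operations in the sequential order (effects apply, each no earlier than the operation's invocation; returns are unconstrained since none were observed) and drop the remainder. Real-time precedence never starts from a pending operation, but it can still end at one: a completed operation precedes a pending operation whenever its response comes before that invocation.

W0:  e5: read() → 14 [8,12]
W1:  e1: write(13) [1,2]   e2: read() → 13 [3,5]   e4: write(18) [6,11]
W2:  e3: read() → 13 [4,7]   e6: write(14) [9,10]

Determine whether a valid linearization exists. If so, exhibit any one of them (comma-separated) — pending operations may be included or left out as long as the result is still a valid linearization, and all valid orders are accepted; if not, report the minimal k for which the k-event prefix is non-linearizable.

linearizable — witness: e1, e2, e3, e4, e6, e5

1. e1 write(13), leaving value 13
2. e2 read() → 13, leaving value 13
3. e3 read() → 13, leaving value 13
4. e4 write(18), leaving value 18
5. e6 write(14), leaving value 14
6. e5 read() → 14, leaving value 14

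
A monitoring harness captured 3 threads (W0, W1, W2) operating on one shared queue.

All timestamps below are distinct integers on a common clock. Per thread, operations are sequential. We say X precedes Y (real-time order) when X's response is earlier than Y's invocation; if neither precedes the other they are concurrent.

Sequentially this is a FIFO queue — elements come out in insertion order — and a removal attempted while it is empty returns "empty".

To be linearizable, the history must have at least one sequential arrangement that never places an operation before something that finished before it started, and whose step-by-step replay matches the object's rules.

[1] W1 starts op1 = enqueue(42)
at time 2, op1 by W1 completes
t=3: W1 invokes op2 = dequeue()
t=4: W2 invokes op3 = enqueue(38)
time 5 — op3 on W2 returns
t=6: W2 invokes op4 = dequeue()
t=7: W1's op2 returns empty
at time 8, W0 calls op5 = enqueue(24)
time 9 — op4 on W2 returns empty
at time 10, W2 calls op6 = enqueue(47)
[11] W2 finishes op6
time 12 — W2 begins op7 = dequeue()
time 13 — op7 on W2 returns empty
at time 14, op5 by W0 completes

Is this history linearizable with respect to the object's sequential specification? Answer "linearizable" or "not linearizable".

events 1..6 are fine; event 7 — the response of op2 at time 7 — makes the prefix non-linearizable
every one of the 2 real-time-consistent orders over 3 completed queue ops fails the sequential spec
include/drop combinations of the 1 pending operation (op4) were all tried; none helps
one such order, op1, op2, op3 (pending dropped), breaks at step 2 where op2 dequeue() → empty is illegal
one such order, op1, op3, op2 (pending dropped), breaks at step 3 where op2 dequeue() → empty is illegal

not linearizable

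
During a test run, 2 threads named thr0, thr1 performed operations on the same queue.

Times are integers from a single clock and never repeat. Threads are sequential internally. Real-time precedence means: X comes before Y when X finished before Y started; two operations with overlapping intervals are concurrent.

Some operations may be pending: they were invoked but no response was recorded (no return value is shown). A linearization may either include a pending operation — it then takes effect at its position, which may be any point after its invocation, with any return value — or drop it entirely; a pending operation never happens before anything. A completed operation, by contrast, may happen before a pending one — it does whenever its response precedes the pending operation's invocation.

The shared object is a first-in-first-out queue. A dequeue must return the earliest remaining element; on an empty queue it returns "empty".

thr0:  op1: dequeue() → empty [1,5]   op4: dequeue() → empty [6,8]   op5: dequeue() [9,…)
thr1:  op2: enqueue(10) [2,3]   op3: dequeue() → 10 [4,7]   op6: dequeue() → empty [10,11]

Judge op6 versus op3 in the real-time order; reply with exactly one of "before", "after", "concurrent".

after

op6 spans [10,11], op3 spans [4,7]
resp(op3)=7 < inv(op6)=10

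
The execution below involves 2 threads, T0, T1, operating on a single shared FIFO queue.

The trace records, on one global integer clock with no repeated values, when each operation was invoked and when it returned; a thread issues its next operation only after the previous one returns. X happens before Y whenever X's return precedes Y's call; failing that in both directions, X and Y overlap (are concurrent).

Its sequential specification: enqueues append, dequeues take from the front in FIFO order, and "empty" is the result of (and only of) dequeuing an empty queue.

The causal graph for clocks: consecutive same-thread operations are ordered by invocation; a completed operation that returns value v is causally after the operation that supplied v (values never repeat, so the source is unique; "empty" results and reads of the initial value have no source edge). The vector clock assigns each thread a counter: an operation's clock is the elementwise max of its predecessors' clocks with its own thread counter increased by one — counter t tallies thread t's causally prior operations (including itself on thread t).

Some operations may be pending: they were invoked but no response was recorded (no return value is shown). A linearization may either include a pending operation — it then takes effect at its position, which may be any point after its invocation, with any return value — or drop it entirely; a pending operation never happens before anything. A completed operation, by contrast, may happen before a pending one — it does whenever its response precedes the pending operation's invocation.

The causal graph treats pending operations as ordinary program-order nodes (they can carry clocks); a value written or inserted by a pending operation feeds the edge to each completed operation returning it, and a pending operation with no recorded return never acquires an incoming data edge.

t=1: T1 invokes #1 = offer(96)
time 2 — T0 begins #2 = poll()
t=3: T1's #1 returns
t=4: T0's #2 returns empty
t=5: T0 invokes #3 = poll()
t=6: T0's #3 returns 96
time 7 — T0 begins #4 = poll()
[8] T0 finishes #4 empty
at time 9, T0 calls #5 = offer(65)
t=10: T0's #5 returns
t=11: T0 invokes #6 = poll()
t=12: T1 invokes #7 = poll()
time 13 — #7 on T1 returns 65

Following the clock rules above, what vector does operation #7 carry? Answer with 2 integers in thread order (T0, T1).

(4, 2)

no predecessors for #1 (invoked 1): T1 increments from zero → (0, 1)
no predecessors for #2 (invoked 2): T0 increments from zero → (1, 0)
#3, invoked 5, takes VC(#1)=(0, 1), VC(#2)=(1, 0) under max, adds 1 for T0 → (2, 1)
#4, invoked 7, takes VC(#3)=(2, 1) under max, adds 1 for T0 → (3, 1)
#5, invoked 9, takes VC(#4)=(3, 1) under max, adds 1 for T0 → (4, 1)
#7, invoked 12, takes VC(#1)=(0, 1), VC(#5)=(4, 1) under max, adds 1 for T1 → (4, 2)
#6, invoked 11, takes VC(#5)=(4, 1) under max, adds 1 for T0 → (5, 1)
target: VC(#7) = (4, 2)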